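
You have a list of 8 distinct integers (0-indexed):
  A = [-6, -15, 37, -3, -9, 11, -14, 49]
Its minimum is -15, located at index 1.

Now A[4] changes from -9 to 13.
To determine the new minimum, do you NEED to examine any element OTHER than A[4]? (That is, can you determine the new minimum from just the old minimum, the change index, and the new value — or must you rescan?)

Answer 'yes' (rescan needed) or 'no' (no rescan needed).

Answer: no

Derivation:
Old min = -15 at index 1
Change at index 4: -9 -> 13
Index 4 was NOT the min. New min = min(-15, 13). No rescan of other elements needed.
Needs rescan: no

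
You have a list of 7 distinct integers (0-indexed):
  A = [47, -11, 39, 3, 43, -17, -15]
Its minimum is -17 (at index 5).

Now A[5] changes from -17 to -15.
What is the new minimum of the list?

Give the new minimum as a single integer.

Answer: -15

Derivation:
Old min = -17 (at index 5)
Change: A[5] -17 -> -15
Changed element WAS the min. Need to check: is -15 still <= all others?
  Min of remaining elements: -15
  New min = min(-15, -15) = -15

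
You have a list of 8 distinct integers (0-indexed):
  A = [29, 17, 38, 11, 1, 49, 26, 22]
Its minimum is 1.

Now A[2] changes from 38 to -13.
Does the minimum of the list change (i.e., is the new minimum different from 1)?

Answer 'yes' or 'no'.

Old min = 1
Change: A[2] 38 -> -13
Changed element was NOT the min; min changes only if -13 < 1.
New min = -13; changed? yes

Answer: yes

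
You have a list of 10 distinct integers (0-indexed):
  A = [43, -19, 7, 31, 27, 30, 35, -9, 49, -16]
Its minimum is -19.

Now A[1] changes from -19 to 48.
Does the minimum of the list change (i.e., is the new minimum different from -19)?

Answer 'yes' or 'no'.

Answer: yes

Derivation:
Old min = -19
Change: A[1] -19 -> 48
Changed element was the min; new min must be rechecked.
New min = -16; changed? yes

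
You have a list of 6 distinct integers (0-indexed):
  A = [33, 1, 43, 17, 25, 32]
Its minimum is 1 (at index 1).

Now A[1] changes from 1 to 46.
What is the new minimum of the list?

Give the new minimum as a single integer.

Old min = 1 (at index 1)
Change: A[1] 1 -> 46
Changed element WAS the min. Need to check: is 46 still <= all others?
  Min of remaining elements: 17
  New min = min(46, 17) = 17

Answer: 17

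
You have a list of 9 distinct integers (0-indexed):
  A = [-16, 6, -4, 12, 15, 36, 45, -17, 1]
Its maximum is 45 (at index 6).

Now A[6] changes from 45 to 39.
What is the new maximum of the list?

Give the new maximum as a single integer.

Answer: 39

Derivation:
Old max = 45 (at index 6)
Change: A[6] 45 -> 39
Changed element WAS the max -> may need rescan.
  Max of remaining elements: 36
  New max = max(39, 36) = 39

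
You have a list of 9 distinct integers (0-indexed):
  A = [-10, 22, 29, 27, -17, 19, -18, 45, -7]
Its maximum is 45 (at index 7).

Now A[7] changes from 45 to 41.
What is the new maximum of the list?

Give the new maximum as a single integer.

Answer: 41

Derivation:
Old max = 45 (at index 7)
Change: A[7] 45 -> 41
Changed element WAS the max -> may need rescan.
  Max of remaining elements: 29
  New max = max(41, 29) = 41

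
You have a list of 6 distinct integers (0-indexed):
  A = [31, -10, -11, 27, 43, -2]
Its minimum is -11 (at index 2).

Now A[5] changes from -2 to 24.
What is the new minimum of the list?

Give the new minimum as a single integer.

Old min = -11 (at index 2)
Change: A[5] -2 -> 24
Changed element was NOT the old min.
  New min = min(old_min, new_val) = min(-11, 24) = -11

Answer: -11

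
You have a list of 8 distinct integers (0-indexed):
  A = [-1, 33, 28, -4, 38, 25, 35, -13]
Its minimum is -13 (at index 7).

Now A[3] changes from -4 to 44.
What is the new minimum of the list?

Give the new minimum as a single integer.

Old min = -13 (at index 7)
Change: A[3] -4 -> 44
Changed element was NOT the old min.
  New min = min(old_min, new_val) = min(-13, 44) = -13

Answer: -13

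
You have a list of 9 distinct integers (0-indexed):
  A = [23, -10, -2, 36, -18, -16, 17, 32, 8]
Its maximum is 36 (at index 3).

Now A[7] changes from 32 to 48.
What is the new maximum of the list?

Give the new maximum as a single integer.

Answer: 48

Derivation:
Old max = 36 (at index 3)
Change: A[7] 32 -> 48
Changed element was NOT the old max.
  New max = max(old_max, new_val) = max(36, 48) = 48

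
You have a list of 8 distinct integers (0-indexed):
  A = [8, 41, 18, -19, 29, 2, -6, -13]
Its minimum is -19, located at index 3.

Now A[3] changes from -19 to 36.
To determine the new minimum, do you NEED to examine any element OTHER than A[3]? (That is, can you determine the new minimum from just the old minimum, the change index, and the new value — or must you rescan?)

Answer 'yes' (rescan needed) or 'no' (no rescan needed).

Old min = -19 at index 3
Change at index 3: -19 -> 36
Index 3 WAS the min and new value 36 > old min -19. Must rescan other elements to find the new min.
Needs rescan: yes

Answer: yes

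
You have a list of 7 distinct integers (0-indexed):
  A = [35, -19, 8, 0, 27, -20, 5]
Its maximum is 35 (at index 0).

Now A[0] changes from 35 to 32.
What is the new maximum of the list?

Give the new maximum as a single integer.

Old max = 35 (at index 0)
Change: A[0] 35 -> 32
Changed element WAS the max -> may need rescan.
  Max of remaining elements: 27
  New max = max(32, 27) = 32

Answer: 32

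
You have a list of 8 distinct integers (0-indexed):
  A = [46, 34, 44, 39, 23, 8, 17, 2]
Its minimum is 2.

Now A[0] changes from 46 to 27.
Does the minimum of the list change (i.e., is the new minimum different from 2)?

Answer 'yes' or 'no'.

Answer: no

Derivation:
Old min = 2
Change: A[0] 46 -> 27
Changed element was NOT the min; min changes only if 27 < 2.
New min = 2; changed? no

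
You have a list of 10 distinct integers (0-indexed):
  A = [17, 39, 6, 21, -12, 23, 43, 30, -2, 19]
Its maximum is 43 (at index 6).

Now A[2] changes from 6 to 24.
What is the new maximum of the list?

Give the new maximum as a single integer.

Old max = 43 (at index 6)
Change: A[2] 6 -> 24
Changed element was NOT the old max.
  New max = max(old_max, new_val) = max(43, 24) = 43

Answer: 43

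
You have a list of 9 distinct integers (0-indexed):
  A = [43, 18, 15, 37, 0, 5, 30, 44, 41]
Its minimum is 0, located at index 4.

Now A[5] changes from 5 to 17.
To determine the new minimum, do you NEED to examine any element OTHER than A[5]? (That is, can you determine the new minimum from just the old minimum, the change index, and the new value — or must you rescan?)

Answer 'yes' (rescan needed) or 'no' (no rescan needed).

Old min = 0 at index 4
Change at index 5: 5 -> 17
Index 5 was NOT the min. New min = min(0, 17). No rescan of other elements needed.
Needs rescan: no

Answer: no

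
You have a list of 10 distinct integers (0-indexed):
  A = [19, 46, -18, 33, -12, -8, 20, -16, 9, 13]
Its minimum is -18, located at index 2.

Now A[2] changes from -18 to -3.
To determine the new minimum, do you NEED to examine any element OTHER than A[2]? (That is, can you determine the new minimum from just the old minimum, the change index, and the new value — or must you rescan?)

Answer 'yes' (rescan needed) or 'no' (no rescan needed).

Answer: yes

Derivation:
Old min = -18 at index 2
Change at index 2: -18 -> -3
Index 2 WAS the min and new value -3 > old min -18. Must rescan other elements to find the new min.
Needs rescan: yes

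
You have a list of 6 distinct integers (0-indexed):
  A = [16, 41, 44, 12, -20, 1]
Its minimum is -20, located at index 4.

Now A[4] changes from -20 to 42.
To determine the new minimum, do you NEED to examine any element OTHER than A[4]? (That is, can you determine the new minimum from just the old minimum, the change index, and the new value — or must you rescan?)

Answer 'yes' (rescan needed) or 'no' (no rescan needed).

Old min = -20 at index 4
Change at index 4: -20 -> 42
Index 4 WAS the min and new value 42 > old min -20. Must rescan other elements to find the new min.
Needs rescan: yes

Answer: yes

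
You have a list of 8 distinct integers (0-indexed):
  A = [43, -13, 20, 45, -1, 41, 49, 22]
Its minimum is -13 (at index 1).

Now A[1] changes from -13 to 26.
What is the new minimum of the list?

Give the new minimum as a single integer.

Old min = -13 (at index 1)
Change: A[1] -13 -> 26
Changed element WAS the min. Need to check: is 26 still <= all others?
  Min of remaining elements: -1
  New min = min(26, -1) = -1

Answer: -1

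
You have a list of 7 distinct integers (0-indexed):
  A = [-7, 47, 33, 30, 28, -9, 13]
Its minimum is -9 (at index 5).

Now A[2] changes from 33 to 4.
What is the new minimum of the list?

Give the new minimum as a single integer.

Old min = -9 (at index 5)
Change: A[2] 33 -> 4
Changed element was NOT the old min.
  New min = min(old_min, new_val) = min(-9, 4) = -9

Answer: -9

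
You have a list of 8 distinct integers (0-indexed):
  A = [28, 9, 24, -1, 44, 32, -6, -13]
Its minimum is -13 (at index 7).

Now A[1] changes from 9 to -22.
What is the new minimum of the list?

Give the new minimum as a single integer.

Old min = -13 (at index 7)
Change: A[1] 9 -> -22
Changed element was NOT the old min.
  New min = min(old_min, new_val) = min(-13, -22) = -22

Answer: -22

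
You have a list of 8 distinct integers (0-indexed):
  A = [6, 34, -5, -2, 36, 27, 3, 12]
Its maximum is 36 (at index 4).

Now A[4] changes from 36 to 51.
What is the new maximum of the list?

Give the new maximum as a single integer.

Old max = 36 (at index 4)
Change: A[4] 36 -> 51
Changed element WAS the max -> may need rescan.
  Max of remaining elements: 34
  New max = max(51, 34) = 51

Answer: 51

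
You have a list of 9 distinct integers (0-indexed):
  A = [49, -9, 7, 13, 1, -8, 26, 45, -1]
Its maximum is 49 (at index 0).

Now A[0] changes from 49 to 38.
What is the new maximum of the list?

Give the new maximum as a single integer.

Old max = 49 (at index 0)
Change: A[0] 49 -> 38
Changed element WAS the max -> may need rescan.
  Max of remaining elements: 45
  New max = max(38, 45) = 45

Answer: 45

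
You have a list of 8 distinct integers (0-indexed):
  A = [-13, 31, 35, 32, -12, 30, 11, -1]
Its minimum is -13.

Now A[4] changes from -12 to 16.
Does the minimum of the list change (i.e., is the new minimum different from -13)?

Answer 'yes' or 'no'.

Answer: no

Derivation:
Old min = -13
Change: A[4] -12 -> 16
Changed element was NOT the min; min changes only if 16 < -13.
New min = -13; changed? no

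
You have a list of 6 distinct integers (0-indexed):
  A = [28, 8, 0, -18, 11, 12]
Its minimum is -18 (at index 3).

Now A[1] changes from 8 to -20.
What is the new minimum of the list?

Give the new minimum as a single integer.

Old min = -18 (at index 3)
Change: A[1] 8 -> -20
Changed element was NOT the old min.
  New min = min(old_min, new_val) = min(-18, -20) = -20

Answer: -20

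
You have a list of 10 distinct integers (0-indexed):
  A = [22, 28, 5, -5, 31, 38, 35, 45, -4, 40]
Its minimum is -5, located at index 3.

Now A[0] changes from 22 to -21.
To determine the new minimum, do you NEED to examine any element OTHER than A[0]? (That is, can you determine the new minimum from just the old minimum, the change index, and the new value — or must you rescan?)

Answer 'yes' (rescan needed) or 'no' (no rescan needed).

Answer: no

Derivation:
Old min = -5 at index 3
Change at index 0: 22 -> -21
Index 0 was NOT the min. New min = min(-5, -21). No rescan of other elements needed.
Needs rescan: no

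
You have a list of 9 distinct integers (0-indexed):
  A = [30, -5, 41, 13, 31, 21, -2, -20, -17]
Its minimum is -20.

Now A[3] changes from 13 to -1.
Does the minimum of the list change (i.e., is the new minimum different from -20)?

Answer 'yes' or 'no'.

Old min = -20
Change: A[3] 13 -> -1
Changed element was NOT the min; min changes only if -1 < -20.
New min = -20; changed? no

Answer: no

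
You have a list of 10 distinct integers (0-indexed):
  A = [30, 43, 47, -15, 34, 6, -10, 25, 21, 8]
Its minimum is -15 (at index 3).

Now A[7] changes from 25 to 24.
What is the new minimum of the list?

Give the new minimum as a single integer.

Old min = -15 (at index 3)
Change: A[7] 25 -> 24
Changed element was NOT the old min.
  New min = min(old_min, new_val) = min(-15, 24) = -15

Answer: -15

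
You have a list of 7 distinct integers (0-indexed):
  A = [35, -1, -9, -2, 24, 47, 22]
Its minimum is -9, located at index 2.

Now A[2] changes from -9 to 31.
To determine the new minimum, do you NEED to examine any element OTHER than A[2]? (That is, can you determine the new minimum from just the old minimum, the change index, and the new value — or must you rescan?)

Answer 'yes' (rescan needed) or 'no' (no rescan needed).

Old min = -9 at index 2
Change at index 2: -9 -> 31
Index 2 WAS the min and new value 31 > old min -9. Must rescan other elements to find the new min.
Needs rescan: yes

Answer: yes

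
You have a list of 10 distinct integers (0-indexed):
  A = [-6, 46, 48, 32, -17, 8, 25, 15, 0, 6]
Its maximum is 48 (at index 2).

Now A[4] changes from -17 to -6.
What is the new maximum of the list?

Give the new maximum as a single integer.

Answer: 48

Derivation:
Old max = 48 (at index 2)
Change: A[4] -17 -> -6
Changed element was NOT the old max.
  New max = max(old_max, new_val) = max(48, -6) = 48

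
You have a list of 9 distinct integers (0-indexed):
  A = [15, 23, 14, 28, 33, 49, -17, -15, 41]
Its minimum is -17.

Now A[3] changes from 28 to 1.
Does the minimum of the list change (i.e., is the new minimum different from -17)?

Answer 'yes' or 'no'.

Old min = -17
Change: A[3] 28 -> 1
Changed element was NOT the min; min changes only if 1 < -17.
New min = -17; changed? no

Answer: no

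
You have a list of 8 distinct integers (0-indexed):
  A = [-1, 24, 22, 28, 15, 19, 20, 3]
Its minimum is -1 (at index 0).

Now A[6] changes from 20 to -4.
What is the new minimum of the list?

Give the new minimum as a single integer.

Old min = -1 (at index 0)
Change: A[6] 20 -> -4
Changed element was NOT the old min.
  New min = min(old_min, new_val) = min(-1, -4) = -4

Answer: -4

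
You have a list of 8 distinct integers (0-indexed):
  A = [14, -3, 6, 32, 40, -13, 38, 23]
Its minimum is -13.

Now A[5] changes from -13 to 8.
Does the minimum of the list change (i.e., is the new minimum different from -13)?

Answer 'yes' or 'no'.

Answer: yes

Derivation:
Old min = -13
Change: A[5] -13 -> 8
Changed element was the min; new min must be rechecked.
New min = -3; changed? yes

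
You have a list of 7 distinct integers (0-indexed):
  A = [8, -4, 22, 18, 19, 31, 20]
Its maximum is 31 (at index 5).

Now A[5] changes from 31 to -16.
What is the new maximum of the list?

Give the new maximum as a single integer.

Answer: 22

Derivation:
Old max = 31 (at index 5)
Change: A[5] 31 -> -16
Changed element WAS the max -> may need rescan.
  Max of remaining elements: 22
  New max = max(-16, 22) = 22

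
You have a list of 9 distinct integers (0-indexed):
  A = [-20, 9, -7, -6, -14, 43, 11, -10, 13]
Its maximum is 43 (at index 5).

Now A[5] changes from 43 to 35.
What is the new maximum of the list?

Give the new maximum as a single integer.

Old max = 43 (at index 5)
Change: A[5] 43 -> 35
Changed element WAS the max -> may need rescan.
  Max of remaining elements: 13
  New max = max(35, 13) = 35

Answer: 35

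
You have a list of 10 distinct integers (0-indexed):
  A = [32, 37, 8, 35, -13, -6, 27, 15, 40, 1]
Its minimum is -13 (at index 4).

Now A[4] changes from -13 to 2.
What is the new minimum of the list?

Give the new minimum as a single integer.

Answer: -6

Derivation:
Old min = -13 (at index 4)
Change: A[4] -13 -> 2
Changed element WAS the min. Need to check: is 2 still <= all others?
  Min of remaining elements: -6
  New min = min(2, -6) = -6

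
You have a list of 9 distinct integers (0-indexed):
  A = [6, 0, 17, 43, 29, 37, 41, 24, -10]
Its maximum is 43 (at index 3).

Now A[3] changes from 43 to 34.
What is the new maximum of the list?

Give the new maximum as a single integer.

Old max = 43 (at index 3)
Change: A[3] 43 -> 34
Changed element WAS the max -> may need rescan.
  Max of remaining elements: 41
  New max = max(34, 41) = 41

Answer: 41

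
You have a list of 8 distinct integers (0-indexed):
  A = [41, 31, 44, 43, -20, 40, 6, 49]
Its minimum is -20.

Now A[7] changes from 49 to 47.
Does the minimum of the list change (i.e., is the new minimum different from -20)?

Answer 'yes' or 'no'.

Answer: no

Derivation:
Old min = -20
Change: A[7] 49 -> 47
Changed element was NOT the min; min changes only if 47 < -20.
New min = -20; changed? no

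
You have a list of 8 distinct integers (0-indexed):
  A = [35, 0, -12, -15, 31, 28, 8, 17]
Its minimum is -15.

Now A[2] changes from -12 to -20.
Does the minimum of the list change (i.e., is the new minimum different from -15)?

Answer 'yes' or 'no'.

Old min = -15
Change: A[2] -12 -> -20
Changed element was NOT the min; min changes only if -20 < -15.
New min = -20; changed? yes

Answer: yes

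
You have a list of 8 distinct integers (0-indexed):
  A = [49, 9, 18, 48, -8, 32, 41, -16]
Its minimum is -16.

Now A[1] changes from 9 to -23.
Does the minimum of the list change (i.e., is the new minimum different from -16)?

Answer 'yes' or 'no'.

Old min = -16
Change: A[1] 9 -> -23
Changed element was NOT the min; min changes only if -23 < -16.
New min = -23; changed? yes

Answer: yes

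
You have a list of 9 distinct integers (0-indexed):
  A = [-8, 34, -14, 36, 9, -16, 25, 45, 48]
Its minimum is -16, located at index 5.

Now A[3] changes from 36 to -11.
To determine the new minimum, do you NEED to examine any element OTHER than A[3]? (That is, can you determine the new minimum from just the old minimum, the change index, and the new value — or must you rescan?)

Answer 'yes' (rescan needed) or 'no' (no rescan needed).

Old min = -16 at index 5
Change at index 3: 36 -> -11
Index 3 was NOT the min. New min = min(-16, -11). No rescan of other elements needed.
Needs rescan: no

Answer: no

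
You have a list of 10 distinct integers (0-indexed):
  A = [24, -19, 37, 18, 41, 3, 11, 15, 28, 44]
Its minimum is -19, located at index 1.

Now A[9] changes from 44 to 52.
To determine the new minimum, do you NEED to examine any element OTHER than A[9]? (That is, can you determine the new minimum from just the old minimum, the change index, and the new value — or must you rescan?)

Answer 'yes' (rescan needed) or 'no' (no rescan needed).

Old min = -19 at index 1
Change at index 9: 44 -> 52
Index 9 was NOT the min. New min = min(-19, 52). No rescan of other elements needed.
Needs rescan: no

Answer: no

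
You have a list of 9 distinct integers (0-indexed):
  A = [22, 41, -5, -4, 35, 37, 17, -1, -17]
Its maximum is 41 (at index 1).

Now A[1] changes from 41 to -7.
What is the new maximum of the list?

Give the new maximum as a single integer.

Old max = 41 (at index 1)
Change: A[1] 41 -> -7
Changed element WAS the max -> may need rescan.
  Max of remaining elements: 37
  New max = max(-7, 37) = 37

Answer: 37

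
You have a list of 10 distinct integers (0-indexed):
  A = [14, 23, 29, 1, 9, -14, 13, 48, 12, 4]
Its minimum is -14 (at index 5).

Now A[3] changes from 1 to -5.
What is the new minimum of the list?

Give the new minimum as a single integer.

Old min = -14 (at index 5)
Change: A[3] 1 -> -5
Changed element was NOT the old min.
  New min = min(old_min, new_val) = min(-14, -5) = -14

Answer: -14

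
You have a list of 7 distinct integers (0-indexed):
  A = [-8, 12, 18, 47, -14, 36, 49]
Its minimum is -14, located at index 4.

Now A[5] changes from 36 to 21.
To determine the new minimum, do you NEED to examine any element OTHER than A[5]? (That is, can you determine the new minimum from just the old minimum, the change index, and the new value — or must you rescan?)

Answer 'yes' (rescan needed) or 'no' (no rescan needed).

Old min = -14 at index 4
Change at index 5: 36 -> 21
Index 5 was NOT the min. New min = min(-14, 21). No rescan of other elements needed.
Needs rescan: no

Answer: no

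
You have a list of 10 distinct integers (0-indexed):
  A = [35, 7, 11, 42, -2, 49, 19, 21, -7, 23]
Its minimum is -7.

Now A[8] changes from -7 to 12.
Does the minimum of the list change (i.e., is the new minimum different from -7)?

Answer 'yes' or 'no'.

Answer: yes

Derivation:
Old min = -7
Change: A[8] -7 -> 12
Changed element was the min; new min must be rechecked.
New min = -2; changed? yes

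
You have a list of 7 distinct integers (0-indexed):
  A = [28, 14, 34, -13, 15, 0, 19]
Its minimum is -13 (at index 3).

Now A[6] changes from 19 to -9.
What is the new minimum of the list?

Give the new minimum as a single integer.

Old min = -13 (at index 3)
Change: A[6] 19 -> -9
Changed element was NOT the old min.
  New min = min(old_min, new_val) = min(-13, -9) = -13

Answer: -13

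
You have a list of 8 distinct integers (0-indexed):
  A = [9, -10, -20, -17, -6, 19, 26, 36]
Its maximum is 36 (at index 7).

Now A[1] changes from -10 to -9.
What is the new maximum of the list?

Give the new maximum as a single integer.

Old max = 36 (at index 7)
Change: A[1] -10 -> -9
Changed element was NOT the old max.
  New max = max(old_max, new_val) = max(36, -9) = 36

Answer: 36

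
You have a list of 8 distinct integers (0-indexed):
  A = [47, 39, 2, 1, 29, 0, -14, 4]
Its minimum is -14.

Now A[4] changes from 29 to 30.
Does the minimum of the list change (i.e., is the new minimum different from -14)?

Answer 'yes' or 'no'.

Answer: no

Derivation:
Old min = -14
Change: A[4] 29 -> 30
Changed element was NOT the min; min changes only if 30 < -14.
New min = -14; changed? no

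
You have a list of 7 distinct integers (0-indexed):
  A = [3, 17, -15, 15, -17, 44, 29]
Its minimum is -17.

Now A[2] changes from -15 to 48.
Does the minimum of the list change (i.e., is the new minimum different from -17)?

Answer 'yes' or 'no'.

Answer: no

Derivation:
Old min = -17
Change: A[2] -15 -> 48
Changed element was NOT the min; min changes only if 48 < -17.
New min = -17; changed? no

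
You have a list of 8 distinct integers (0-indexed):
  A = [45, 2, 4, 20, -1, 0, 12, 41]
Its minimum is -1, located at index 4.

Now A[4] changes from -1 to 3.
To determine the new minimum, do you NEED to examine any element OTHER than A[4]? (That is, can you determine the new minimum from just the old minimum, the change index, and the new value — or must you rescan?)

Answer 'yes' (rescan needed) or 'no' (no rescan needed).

Old min = -1 at index 4
Change at index 4: -1 -> 3
Index 4 WAS the min and new value 3 > old min -1. Must rescan other elements to find the new min.
Needs rescan: yes

Answer: yes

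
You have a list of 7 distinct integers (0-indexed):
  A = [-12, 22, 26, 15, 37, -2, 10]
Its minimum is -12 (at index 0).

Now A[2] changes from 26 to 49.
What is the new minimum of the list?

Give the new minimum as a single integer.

Answer: -12

Derivation:
Old min = -12 (at index 0)
Change: A[2] 26 -> 49
Changed element was NOT the old min.
  New min = min(old_min, new_val) = min(-12, 49) = -12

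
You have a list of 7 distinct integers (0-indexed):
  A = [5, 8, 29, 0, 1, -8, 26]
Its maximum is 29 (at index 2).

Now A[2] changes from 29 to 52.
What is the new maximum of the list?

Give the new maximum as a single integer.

Old max = 29 (at index 2)
Change: A[2] 29 -> 52
Changed element WAS the max -> may need rescan.
  Max of remaining elements: 26
  New max = max(52, 26) = 52

Answer: 52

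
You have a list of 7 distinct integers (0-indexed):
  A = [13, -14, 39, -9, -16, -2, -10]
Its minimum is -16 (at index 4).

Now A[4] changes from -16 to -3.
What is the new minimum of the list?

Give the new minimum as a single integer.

Answer: -14

Derivation:
Old min = -16 (at index 4)
Change: A[4] -16 -> -3
Changed element WAS the min. Need to check: is -3 still <= all others?
  Min of remaining elements: -14
  New min = min(-3, -14) = -14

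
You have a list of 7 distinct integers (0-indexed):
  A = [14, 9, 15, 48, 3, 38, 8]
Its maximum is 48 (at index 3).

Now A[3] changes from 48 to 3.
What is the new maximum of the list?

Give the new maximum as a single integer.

Answer: 38

Derivation:
Old max = 48 (at index 3)
Change: A[3] 48 -> 3
Changed element WAS the max -> may need rescan.
  Max of remaining elements: 38
  New max = max(3, 38) = 38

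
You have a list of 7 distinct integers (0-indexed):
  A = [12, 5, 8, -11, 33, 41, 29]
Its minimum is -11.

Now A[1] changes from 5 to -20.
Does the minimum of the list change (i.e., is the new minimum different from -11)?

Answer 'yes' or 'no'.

Answer: yes

Derivation:
Old min = -11
Change: A[1] 5 -> -20
Changed element was NOT the min; min changes only if -20 < -11.
New min = -20; changed? yes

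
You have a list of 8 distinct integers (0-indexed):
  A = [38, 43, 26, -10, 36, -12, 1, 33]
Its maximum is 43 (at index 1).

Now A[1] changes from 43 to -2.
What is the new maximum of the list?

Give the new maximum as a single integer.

Answer: 38

Derivation:
Old max = 43 (at index 1)
Change: A[1] 43 -> -2
Changed element WAS the max -> may need rescan.
  Max of remaining elements: 38
  New max = max(-2, 38) = 38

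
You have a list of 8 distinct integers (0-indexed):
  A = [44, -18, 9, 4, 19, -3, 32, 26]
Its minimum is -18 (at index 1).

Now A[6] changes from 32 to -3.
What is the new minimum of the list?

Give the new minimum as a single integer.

Answer: -18

Derivation:
Old min = -18 (at index 1)
Change: A[6] 32 -> -3
Changed element was NOT the old min.
  New min = min(old_min, new_val) = min(-18, -3) = -18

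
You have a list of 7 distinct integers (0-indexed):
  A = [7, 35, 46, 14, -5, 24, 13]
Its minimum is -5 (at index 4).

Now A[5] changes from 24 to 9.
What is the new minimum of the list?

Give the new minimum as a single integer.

Old min = -5 (at index 4)
Change: A[5] 24 -> 9
Changed element was NOT the old min.
  New min = min(old_min, new_val) = min(-5, 9) = -5

Answer: -5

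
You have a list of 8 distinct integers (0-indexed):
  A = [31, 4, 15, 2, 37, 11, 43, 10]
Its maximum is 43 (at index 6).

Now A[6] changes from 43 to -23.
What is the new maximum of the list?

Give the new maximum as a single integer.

Answer: 37

Derivation:
Old max = 43 (at index 6)
Change: A[6] 43 -> -23
Changed element WAS the max -> may need rescan.
  Max of remaining elements: 37
  New max = max(-23, 37) = 37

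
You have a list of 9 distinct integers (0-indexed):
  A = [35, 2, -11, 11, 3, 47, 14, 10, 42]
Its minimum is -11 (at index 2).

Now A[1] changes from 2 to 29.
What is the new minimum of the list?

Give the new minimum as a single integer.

Answer: -11

Derivation:
Old min = -11 (at index 2)
Change: A[1] 2 -> 29
Changed element was NOT the old min.
  New min = min(old_min, new_val) = min(-11, 29) = -11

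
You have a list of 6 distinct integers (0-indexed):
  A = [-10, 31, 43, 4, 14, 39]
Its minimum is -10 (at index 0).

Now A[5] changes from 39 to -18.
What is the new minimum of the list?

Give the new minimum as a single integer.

Answer: -18

Derivation:
Old min = -10 (at index 0)
Change: A[5] 39 -> -18
Changed element was NOT the old min.
  New min = min(old_min, new_val) = min(-10, -18) = -18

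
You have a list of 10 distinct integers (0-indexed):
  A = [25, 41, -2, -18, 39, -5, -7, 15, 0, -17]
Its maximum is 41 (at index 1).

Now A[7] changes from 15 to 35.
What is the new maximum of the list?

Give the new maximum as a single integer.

Answer: 41

Derivation:
Old max = 41 (at index 1)
Change: A[7] 15 -> 35
Changed element was NOT the old max.
  New max = max(old_max, new_val) = max(41, 35) = 41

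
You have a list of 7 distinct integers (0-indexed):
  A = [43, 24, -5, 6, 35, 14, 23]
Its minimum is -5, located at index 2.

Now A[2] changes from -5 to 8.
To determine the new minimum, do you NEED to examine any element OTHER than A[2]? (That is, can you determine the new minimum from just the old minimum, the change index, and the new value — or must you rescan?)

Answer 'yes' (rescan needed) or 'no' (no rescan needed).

Answer: yes

Derivation:
Old min = -5 at index 2
Change at index 2: -5 -> 8
Index 2 WAS the min and new value 8 > old min -5. Must rescan other elements to find the new min.
Needs rescan: yes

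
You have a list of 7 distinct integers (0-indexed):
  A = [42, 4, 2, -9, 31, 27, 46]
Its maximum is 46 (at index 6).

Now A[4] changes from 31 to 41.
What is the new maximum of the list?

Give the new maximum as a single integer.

Old max = 46 (at index 6)
Change: A[4] 31 -> 41
Changed element was NOT the old max.
  New max = max(old_max, new_val) = max(46, 41) = 46

Answer: 46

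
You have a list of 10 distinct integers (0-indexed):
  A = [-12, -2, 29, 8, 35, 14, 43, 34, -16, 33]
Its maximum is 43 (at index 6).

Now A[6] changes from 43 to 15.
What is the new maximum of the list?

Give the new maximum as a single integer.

Old max = 43 (at index 6)
Change: A[6] 43 -> 15
Changed element WAS the max -> may need rescan.
  Max of remaining elements: 35
  New max = max(15, 35) = 35

Answer: 35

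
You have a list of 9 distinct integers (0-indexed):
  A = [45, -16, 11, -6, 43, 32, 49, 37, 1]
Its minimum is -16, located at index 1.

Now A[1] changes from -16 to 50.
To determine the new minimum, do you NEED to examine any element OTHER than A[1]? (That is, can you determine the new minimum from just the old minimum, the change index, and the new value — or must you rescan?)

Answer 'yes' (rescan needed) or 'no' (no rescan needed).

Answer: yes

Derivation:
Old min = -16 at index 1
Change at index 1: -16 -> 50
Index 1 WAS the min and new value 50 > old min -16. Must rescan other elements to find the new min.
Needs rescan: yes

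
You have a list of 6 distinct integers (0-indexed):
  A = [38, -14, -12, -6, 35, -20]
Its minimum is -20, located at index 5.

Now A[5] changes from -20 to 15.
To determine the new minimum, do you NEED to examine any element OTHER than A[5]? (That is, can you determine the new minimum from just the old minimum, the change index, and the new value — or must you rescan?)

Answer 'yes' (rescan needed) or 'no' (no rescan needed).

Old min = -20 at index 5
Change at index 5: -20 -> 15
Index 5 WAS the min and new value 15 > old min -20. Must rescan other elements to find the new min.
Needs rescan: yes

Answer: yes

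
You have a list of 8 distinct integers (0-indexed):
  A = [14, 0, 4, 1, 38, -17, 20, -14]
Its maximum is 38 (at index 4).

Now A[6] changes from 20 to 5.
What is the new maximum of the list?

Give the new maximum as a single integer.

Answer: 38

Derivation:
Old max = 38 (at index 4)
Change: A[6] 20 -> 5
Changed element was NOT the old max.
  New max = max(old_max, new_val) = max(38, 5) = 38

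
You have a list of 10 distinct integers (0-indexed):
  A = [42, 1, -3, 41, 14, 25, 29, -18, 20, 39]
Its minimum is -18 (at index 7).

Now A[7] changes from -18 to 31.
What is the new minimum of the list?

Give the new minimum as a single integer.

Old min = -18 (at index 7)
Change: A[7] -18 -> 31
Changed element WAS the min. Need to check: is 31 still <= all others?
  Min of remaining elements: -3
  New min = min(31, -3) = -3

Answer: -3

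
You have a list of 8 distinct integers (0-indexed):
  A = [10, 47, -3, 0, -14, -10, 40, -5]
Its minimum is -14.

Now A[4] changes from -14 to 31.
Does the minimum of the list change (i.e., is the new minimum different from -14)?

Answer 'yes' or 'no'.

Answer: yes

Derivation:
Old min = -14
Change: A[4] -14 -> 31
Changed element was the min; new min must be rechecked.
New min = -10; changed? yes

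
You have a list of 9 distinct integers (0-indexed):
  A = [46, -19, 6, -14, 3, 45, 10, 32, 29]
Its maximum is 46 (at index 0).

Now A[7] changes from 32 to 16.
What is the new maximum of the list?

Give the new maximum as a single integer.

Answer: 46

Derivation:
Old max = 46 (at index 0)
Change: A[7] 32 -> 16
Changed element was NOT the old max.
  New max = max(old_max, new_val) = max(46, 16) = 46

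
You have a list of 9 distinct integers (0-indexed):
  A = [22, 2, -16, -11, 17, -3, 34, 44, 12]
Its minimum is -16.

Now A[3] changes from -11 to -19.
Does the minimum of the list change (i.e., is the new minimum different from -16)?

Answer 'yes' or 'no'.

Old min = -16
Change: A[3] -11 -> -19
Changed element was NOT the min; min changes only if -19 < -16.
New min = -19; changed? yes

Answer: yes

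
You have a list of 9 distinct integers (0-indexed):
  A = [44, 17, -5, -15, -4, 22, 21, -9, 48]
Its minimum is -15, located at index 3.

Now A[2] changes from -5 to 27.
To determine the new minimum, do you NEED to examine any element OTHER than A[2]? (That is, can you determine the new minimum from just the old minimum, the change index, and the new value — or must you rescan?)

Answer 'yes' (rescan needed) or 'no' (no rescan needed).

Old min = -15 at index 3
Change at index 2: -5 -> 27
Index 2 was NOT the min. New min = min(-15, 27). No rescan of other elements needed.
Needs rescan: no

Answer: no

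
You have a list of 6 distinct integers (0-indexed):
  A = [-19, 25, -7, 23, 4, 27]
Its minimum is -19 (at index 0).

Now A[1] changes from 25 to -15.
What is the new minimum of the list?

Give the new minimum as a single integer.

Old min = -19 (at index 0)
Change: A[1] 25 -> -15
Changed element was NOT the old min.
  New min = min(old_min, new_val) = min(-19, -15) = -19

Answer: -19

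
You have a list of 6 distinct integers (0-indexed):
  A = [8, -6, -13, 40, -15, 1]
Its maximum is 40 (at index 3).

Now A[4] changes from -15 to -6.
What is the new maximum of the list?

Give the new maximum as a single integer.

Answer: 40

Derivation:
Old max = 40 (at index 3)
Change: A[4] -15 -> -6
Changed element was NOT the old max.
  New max = max(old_max, new_val) = max(40, -6) = 40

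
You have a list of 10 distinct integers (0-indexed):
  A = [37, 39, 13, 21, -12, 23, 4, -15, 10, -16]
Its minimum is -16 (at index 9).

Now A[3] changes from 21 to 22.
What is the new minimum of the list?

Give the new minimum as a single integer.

Answer: -16

Derivation:
Old min = -16 (at index 9)
Change: A[3] 21 -> 22
Changed element was NOT the old min.
  New min = min(old_min, new_val) = min(-16, 22) = -16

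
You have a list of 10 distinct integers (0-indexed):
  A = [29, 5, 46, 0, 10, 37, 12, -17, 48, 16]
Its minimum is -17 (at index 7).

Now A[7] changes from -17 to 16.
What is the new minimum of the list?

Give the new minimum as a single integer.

Old min = -17 (at index 7)
Change: A[7] -17 -> 16
Changed element WAS the min. Need to check: is 16 still <= all others?
  Min of remaining elements: 0
  New min = min(16, 0) = 0

Answer: 0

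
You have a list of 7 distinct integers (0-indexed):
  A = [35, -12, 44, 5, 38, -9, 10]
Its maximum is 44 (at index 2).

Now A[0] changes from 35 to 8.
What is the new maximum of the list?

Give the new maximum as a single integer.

Old max = 44 (at index 2)
Change: A[0] 35 -> 8
Changed element was NOT the old max.
  New max = max(old_max, new_val) = max(44, 8) = 44

Answer: 44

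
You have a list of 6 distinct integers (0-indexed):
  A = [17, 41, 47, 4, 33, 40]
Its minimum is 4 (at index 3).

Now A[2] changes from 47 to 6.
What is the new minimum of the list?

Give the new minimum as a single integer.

Answer: 4

Derivation:
Old min = 4 (at index 3)
Change: A[2] 47 -> 6
Changed element was NOT the old min.
  New min = min(old_min, new_val) = min(4, 6) = 4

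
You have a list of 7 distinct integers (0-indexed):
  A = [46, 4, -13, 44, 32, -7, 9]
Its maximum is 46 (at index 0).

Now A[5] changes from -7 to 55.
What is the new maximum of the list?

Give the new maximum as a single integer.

Old max = 46 (at index 0)
Change: A[5] -7 -> 55
Changed element was NOT the old max.
  New max = max(old_max, new_val) = max(46, 55) = 55

Answer: 55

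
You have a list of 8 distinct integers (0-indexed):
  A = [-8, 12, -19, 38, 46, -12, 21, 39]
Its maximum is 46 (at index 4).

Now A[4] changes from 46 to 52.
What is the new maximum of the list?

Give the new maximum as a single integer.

Old max = 46 (at index 4)
Change: A[4] 46 -> 52
Changed element WAS the max -> may need rescan.
  Max of remaining elements: 39
  New max = max(52, 39) = 52

Answer: 52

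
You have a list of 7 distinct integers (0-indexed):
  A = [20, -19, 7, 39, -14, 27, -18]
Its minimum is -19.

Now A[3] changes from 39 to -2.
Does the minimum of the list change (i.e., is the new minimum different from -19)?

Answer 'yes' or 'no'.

Old min = -19
Change: A[3] 39 -> -2
Changed element was NOT the min; min changes only if -2 < -19.
New min = -19; changed? no

Answer: no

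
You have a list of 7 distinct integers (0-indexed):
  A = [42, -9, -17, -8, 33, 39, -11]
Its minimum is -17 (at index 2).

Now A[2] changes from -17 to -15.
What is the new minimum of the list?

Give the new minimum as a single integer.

Answer: -15

Derivation:
Old min = -17 (at index 2)
Change: A[2] -17 -> -15
Changed element WAS the min. Need to check: is -15 still <= all others?
  Min of remaining elements: -11
  New min = min(-15, -11) = -15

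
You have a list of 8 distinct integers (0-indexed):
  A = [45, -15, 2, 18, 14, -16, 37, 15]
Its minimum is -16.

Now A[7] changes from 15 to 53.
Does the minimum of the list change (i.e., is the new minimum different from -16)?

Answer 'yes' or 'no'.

Answer: no

Derivation:
Old min = -16
Change: A[7] 15 -> 53
Changed element was NOT the min; min changes only if 53 < -16.
New min = -16; changed? no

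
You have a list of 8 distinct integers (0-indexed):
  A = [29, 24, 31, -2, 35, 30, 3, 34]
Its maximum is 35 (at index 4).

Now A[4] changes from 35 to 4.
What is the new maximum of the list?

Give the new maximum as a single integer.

Answer: 34

Derivation:
Old max = 35 (at index 4)
Change: A[4] 35 -> 4
Changed element WAS the max -> may need rescan.
  Max of remaining elements: 34
  New max = max(4, 34) = 34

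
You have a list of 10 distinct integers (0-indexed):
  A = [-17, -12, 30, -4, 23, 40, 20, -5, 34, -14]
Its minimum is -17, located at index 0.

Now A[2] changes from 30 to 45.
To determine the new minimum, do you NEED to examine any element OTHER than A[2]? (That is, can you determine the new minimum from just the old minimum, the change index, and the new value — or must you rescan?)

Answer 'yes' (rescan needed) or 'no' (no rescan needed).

Answer: no

Derivation:
Old min = -17 at index 0
Change at index 2: 30 -> 45
Index 2 was NOT the min. New min = min(-17, 45). No rescan of other elements needed.
Needs rescan: no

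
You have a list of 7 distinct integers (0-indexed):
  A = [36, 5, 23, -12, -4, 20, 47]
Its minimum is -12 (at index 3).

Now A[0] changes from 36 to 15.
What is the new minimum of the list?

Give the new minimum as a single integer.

Answer: -12

Derivation:
Old min = -12 (at index 3)
Change: A[0] 36 -> 15
Changed element was NOT the old min.
  New min = min(old_min, new_val) = min(-12, 15) = -12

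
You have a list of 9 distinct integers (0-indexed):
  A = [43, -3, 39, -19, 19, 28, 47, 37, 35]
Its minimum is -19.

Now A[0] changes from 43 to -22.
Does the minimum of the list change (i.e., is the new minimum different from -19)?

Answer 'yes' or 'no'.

Answer: yes

Derivation:
Old min = -19
Change: A[0] 43 -> -22
Changed element was NOT the min; min changes only if -22 < -19.
New min = -22; changed? yes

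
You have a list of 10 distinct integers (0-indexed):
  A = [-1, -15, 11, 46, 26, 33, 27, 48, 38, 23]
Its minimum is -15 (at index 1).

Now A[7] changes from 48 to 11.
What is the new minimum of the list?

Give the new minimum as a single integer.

Answer: -15

Derivation:
Old min = -15 (at index 1)
Change: A[7] 48 -> 11
Changed element was NOT the old min.
  New min = min(old_min, new_val) = min(-15, 11) = -15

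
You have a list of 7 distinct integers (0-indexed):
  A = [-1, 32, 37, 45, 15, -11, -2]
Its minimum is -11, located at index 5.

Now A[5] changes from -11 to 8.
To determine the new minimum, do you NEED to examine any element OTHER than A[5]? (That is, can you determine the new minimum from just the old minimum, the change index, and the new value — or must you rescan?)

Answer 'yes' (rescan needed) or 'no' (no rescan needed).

Old min = -11 at index 5
Change at index 5: -11 -> 8
Index 5 WAS the min and new value 8 > old min -11. Must rescan other elements to find the new min.
Needs rescan: yes

Answer: yes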